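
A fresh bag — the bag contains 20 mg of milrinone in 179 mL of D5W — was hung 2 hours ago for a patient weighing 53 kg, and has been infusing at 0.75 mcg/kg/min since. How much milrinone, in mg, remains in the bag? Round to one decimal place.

15.2 mg

Dose = 0.75 mcg/kg/min × 53 kg = 39.75 mcg/min
39.75 mcg/min × 60 min/hr = 2385 mcg/hr
Concentration = 20 mg ÷ 179 mL = 0.1117318 mg/mL = 111.7318 mcg/mL
Rate = 2385 mcg/hr ÷ 111.7318 mcg/mL = 21.34575 mL/hr
Volume infused = 21.34575 mL/hr × 2 hr = 42.6915 mL
Volume remaining = 179 − 42.6915 = 136.3085 mL
Drug remaining = 136.3085 mL × 111.7318 mcg/mL = 15230 mcg = 15.23 mg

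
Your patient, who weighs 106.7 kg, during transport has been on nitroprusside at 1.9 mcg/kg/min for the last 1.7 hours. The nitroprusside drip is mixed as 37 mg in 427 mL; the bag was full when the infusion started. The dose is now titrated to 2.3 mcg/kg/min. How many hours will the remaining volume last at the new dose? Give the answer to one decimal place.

1.1 hours

Initial rate:
Dose = 1.9 mcg/kg/min × 106.7 kg = 202.73 mcg/min
202.73 mcg/min × 60 min/hr = 12163.8 mcg/hr
Concentration = 37 mg ÷ 427 mL = 0.08665105 mg/mL = 86.65105 mcg/mL
Rate = 12163.8 mcg/hr ÷ 86.65105 mcg/mL = 140.3768 mL/hr
Volume infused so far = 140.3768 mL/hr × 1.7 hr = 238.6406 mL
Volume remaining = 427 − 238.6406 = 188.3594 mL
New rate:
Dose = 2.3 mcg/kg/min × 106.7 kg = 245.41 mcg/min
245.41 mcg/min × 60 min/hr = 14724.6 mcg/hr
Rate = 14724.6 mcg/hr ÷ 86.65105 mcg/mL = 169.9298 mL/hr
Time remaining = 188.3594 mL ÷ 169.9298 mL/hr = 1.108454 hr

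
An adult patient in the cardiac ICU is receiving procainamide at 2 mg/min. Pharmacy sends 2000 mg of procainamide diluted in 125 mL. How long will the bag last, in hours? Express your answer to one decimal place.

16.7 hours

2 mg/min × 60 min/hr = 120 mg/hr
Concentration = 2000 mg ÷ 125 mL = 16 mg/mL
Rate = 120 mg/hr ÷ 16 mg/mL = 7.5 mL/hr
Duration = 125 mL ÷ 7.5 mL/hr = 16.66667 hr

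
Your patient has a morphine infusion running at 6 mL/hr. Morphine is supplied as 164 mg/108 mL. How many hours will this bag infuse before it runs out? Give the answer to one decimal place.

Duration = 108 mL ÷ 6 mL/hr = 18 hr

18.0 hours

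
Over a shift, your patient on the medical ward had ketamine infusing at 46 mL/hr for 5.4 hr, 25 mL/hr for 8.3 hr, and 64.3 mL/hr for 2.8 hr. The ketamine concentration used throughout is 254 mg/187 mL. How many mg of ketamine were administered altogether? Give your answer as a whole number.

864 mg

Concentration = 254 mg ÷ 187 mL = 1.358289 mg/mL
Stage 1: 46 mL/hr × 5.4 hr = 248.4 mL → 248.4 mL × 1.358289 mg/mL = 337.3989 mg
Stage 2: 25 mL/hr × 8.3 hr = 207.5 mL → 207.5 mL × 1.358289 mg/mL = 281.8449 mg
Stage 3: 64.3 mL/hr × 2.8 hr = 180.04 mL → 180.04 mL × 1.358289 mg/mL = 244.5463 mg
Total = 337.3989 + 281.8449 + 244.5463 = 863.7902 mg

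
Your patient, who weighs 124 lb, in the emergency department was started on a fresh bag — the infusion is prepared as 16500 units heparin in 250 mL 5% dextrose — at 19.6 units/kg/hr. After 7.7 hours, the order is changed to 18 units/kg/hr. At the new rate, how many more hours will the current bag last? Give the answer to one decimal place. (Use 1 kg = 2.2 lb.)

Initial rate:
Weight = 124 lb ÷ 2.2 lb/kg = 56.36364 kg
Dose = 19.6 units/kg/hr × 56.36364 kg = 1104.727 units/hr
Concentration = 16500 units ÷ 250 mL = 66 units/mL
Rate = 1104.727 units/hr ÷ 66 units/mL = 16.73829 mL/hr
Volume infused so far = 16.73829 mL/hr × 7.7 hr = 128.8848 mL
Volume remaining = 250 − 128.8848 = 121.1152 mL
New rate:
Dose = 18 units/kg/hr × 56.36364 kg = 1014.545 units/hr
Rate = 1014.545 units/hr ÷ 66 units/mL = 15.3719 mL/hr
Time remaining = 121.1152 mL ÷ 15.3719 mL/hr = 7.878996 hr

7.9 hours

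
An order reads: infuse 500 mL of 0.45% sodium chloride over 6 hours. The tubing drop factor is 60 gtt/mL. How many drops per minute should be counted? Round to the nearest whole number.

83 gtt/min

500 mL ÷ (6 hr × 60 = 360 min) = 1.388889 mL/min
1.388889 mL/min × 60 gtt/mL = 83.33333 gtt/min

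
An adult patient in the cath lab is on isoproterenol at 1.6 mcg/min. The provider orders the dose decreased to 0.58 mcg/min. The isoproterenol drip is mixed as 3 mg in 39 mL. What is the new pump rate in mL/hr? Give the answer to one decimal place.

0.5 mL/hr

0.58 mcg/min × 60 min/hr = 34.8 mcg/hr
Concentration = 3 mg ÷ 39 mL = 0.07692308 mg/mL = 76.92308 mcg/mL
Rate = 34.8 mcg/hr ÷ 76.92308 mcg/mL = 0.4524 mL/hr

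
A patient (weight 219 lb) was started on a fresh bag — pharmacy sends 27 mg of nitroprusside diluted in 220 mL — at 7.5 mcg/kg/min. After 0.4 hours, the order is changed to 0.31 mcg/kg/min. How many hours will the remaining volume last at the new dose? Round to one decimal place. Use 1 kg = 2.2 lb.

4.9 hours

Initial rate:
Weight = 219 lb ÷ 2.2 lb/kg = 99.54545 kg
Dose = 7.5 mcg/kg/min × 99.54545 kg = 746.5909 mcg/min
746.5909 mcg/min × 60 min/hr = 44795.45 mcg/hr
Concentration = 27 mg ÷ 220 mL = 0.1227273 mg/mL = 122.7273 mcg/mL
Rate = 44795.45 mcg/hr ÷ 122.7273 mcg/mL = 365 mL/hr
Volume infused so far = 365 mL/hr × 0.4 hr = 146 mL
Volume remaining = 220 − 146 = 74 mL
New rate:
Dose = 0.31 mcg/kg/min × 99.54545 kg = 30.85909 mcg/min
30.85909 mcg/min × 60 min/hr = 1851.545 mcg/hr
Rate = 1851.545 mcg/hr ÷ 122.7273 mcg/mL = 15.08667 mL/hr
Time remaining = 74 mL ÷ 15.08667 mL/hr = 4.904993 hr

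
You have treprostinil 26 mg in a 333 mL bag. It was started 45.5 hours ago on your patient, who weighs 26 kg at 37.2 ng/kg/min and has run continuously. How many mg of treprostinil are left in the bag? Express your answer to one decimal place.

23.4 mg

Dose = 37.2 ng/kg/min × 26 kg = 967.2 ng/min
967.2 ng/min × 60 min/hr = 58032 ng/hr
Concentration = 26 mg ÷ 333 mL = 0.07807808 mg/mL = 78078.08 ng/mL
Rate = 58032 ng/hr ÷ 78078.08 ng/mL = 0.743256 mL/hr
Volume infused = 0.743256 mL/hr × 45.5 hr = 33.81815 mL
Volume remaining = 333 − 33.81815 = 299.1819 mL
Drug remaining = 299.1819 mL × 78078.08 ng/mL = 23359544 ng = 23.35954 mg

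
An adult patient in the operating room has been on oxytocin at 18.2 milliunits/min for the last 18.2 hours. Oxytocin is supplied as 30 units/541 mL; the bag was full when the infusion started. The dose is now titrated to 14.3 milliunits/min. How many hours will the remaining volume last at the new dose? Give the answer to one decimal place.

11.8 hours

Initial rate:
18.2 milliunits/min × 60 min/hr = 1092 milliunits/hr
Concentration = 30 units ÷ 541 mL = 0.05545287 units/mL = 55.45287 milliunits/mL
Rate = 1092 milliunits/hr ÷ 55.45287 milliunits/mL = 19.6924 mL/hr
Volume infused so far = 19.6924 mL/hr × 18.2 hr = 358.4017 mL
Volume remaining = 541 − 358.4017 = 182.5983 mL
New rate:
14.3 milliunits/min × 60 min/hr = 858 milliunits/hr
Rate = 858 milliunits/hr ÷ 55.45287 milliunits/mL = 15.4726 mL/hr
Time remaining = 182.5983 mL ÷ 15.4726 mL/hr = 11.8014 hr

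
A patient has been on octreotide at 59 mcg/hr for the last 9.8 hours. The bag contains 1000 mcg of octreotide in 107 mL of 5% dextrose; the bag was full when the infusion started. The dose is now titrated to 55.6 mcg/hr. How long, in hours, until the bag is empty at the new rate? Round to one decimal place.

7.6 hours

Initial rate:
Concentration = 1000 mcg ÷ 107 mL = 9.345794 mcg/mL
Rate = 59 mcg/hr ÷ 9.345794 mcg/mL = 6.313 mL/hr
Volume infused so far = 6.313 mL/hr × 9.8 hr = 61.8674 mL
Volume remaining = 107 − 61.8674 = 45.1326 mL
New rate:
Rate = 55.6 mcg/hr ÷ 9.345794 mcg/mL = 5.9492 mL/hr
Time remaining = 45.1326 mL ÷ 5.9492 mL/hr = 7.586331 hr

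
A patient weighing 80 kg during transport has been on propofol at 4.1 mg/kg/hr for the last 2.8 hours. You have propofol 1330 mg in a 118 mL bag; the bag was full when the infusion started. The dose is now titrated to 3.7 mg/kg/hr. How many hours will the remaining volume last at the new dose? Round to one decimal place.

1.4 hours

Initial rate:
Dose = 4.1 mg/kg/hr × 80 kg = 328 mg/hr
Concentration = 1330 mg ÷ 118 mL = 11.27119 mg/mL
Rate = 328 mg/hr ÷ 11.27119 mg/mL = 29.10075 mL/hr
Volume infused so far = 29.10075 mL/hr × 2.8 hr = 81.48211 mL
Volume remaining = 118 − 81.48211 = 36.51789 mL
New rate:
Dose = 3.7 mg/kg/hr × 80 kg = 296 mg/hr
Rate = 296 mg/hr ÷ 11.27119 mg/mL = 26.26165 mL/hr
Time remaining = 36.51789 mL ÷ 26.26165 mL/hr = 1.390541 hr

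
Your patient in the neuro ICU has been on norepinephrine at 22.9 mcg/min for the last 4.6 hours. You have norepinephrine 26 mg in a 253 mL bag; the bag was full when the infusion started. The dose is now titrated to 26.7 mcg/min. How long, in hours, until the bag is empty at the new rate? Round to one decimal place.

12.3 hours

Initial rate:
22.9 mcg/min × 60 min/hr = 1374 mcg/hr
Concentration = 26 mg ÷ 253 mL = 0.1027668 mg/mL = 102.7668 mcg/mL
Rate = 1374 mcg/hr ÷ 102.7668 mcg/mL = 13.37008 mL/hr
Volume infused so far = 13.37008 mL/hr × 4.6 hr = 61.50235 mL
Volume remaining = 253 − 61.50235 = 191.4976 mL
New rate:
26.7 mcg/min × 60 min/hr = 1602 mcg/hr
Rate = 1602 mcg/hr ÷ 102.7668 mcg/mL = 15.58869 mL/hr
Time remaining = 191.4976 mL ÷ 15.58869 mL/hr = 12.28439 hr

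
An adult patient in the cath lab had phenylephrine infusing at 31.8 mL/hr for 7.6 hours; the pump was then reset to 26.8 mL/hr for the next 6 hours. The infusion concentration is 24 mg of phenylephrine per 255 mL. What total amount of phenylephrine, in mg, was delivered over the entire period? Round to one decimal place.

Concentration = 24 mg ÷ 255 mL = 0.09411765 mg/mL
Stage 1: 31.8 mL/hr × 7.6 hr = 241.68 mL → 241.68 mL × 0.09411765 mg/mL = 22.74635 mg
Stage 2: 26.8 mL/hr × 6 hr = 160.8 mL → 160.8 mL × 0.09411765 mg/mL = 15.13412 mg
Total = 22.74635 + 15.13412 = 37.88047 mg

37.9 mg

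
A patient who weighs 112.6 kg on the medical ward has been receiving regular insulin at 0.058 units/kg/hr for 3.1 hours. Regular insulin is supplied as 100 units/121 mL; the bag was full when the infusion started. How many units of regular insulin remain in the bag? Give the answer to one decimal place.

Dose = 0.058 units/kg/hr × 112.6 kg = 6.5308 units/hr
Concentration = 100 units ÷ 121 mL = 0.8264463 units/mL
Rate = 6.5308 units/hr ÷ 0.8264463 units/mL = 7.902268 mL/hr
Volume infused = 7.902268 mL/hr × 3.1 hr = 24.49703 mL
Volume remaining = 121 − 24.49703 = 96.50297 mL
Drug remaining = 96.50297 mL × 0.8264463 units/mL = 79.75452 units

79.8 units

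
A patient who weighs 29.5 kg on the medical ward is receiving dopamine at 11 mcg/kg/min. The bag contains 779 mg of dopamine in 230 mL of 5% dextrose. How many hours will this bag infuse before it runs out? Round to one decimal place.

40.0 hours

Dose = 11 mcg/kg/min × 29.5 kg = 324.5 mcg/min
324.5 mcg/min × 60 min/hr = 19470 mcg/hr
Concentration = 779 mg ÷ 230 mL = 3.386957 mg/mL = 3386.957 mcg/mL
Rate = 19470 mcg/hr ÷ 3386.957 mcg/mL = 5.748524 mL/hr
Duration = 230 mL ÷ 5.748524 mL/hr = 40.01027 hr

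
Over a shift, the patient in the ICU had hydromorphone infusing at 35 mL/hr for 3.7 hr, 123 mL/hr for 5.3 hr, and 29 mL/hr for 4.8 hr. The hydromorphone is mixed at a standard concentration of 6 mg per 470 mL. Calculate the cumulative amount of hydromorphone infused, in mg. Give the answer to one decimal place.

Concentration = 6 mg ÷ 470 mL = 0.01276596 mg/mL
Stage 1: 35 mL/hr × 3.7 hr = 129.5 mL → 129.5 mL × 0.01276596 mg/mL = 1.653191 mg
Stage 2: 123 mL/hr × 5.3 hr = 651.9 mL → 651.9 mL × 0.01276596 mg/mL = 8.322128 mg
Stage 3: 29 mL/hr × 4.8 hr = 139.2 mL → 139.2 mL × 0.01276596 mg/mL = 1.777021 mg
Total = 1.653191 + 8.322128 + 1.777021 = 11.75234 mg

11.8 mg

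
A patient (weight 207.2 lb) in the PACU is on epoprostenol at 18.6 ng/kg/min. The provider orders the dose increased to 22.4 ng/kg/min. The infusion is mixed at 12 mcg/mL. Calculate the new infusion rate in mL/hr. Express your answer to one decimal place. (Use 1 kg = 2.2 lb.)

10.5 mL/hr

Weight = 207.2 lb ÷ 2.2 lb/kg = 94.18182 kg
Dose = 22.4 ng/kg/min × 94.18182 kg = 2109.673 ng/min
2109.673 ng/min × 60 min/hr = 126580.4 ng/hr
Concentration = 12 mcg/mL = 12000 ng/mL
Rate = 126580.4 ng/hr ÷ 12000 ng/mL = 10.54836 mL/hr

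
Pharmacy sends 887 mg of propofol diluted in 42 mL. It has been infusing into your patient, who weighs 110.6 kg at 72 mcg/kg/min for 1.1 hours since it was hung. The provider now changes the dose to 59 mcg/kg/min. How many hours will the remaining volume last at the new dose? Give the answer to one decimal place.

0.9 hours

Initial rate:
Dose = 72 mcg/kg/min × 110.6 kg = 7963.2 mcg/min
7963.2 mcg/min × 60 min/hr = 477792 mcg/hr
Concentration = 887 mg ÷ 42 mL = 21.11905 mg/mL = 21119.05 mcg/mL
Rate = 477792 mcg/hr ÷ 21119.05 mcg/mL = 22.62375 mL/hr
Volume infused so far = 22.62375 mL/hr × 1.1 hr = 24.88612 mL
Volume remaining = 42 − 24.88612 = 17.11388 mL
New rate:
Dose = 59 mcg/kg/min × 110.6 kg = 6525.4 mcg/min
6525.4 mcg/min × 60 min/hr = 391524 mcg/hr
Rate = 391524 mcg/hr ÷ 21119.05 mcg/mL = 18.5389 mL/hr
Time remaining = 17.11388 mL ÷ 18.5389 mL/hr = 0.9231332 hr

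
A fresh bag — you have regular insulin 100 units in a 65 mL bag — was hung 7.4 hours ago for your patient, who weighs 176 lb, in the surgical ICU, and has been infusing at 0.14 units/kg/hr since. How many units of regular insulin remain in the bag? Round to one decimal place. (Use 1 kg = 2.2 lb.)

Weight = 176 lb ÷ 2.2 lb/kg = 80 kg
Dose = 0.14 units/kg/hr × 80 kg = 11.2 units/hr
Concentration = 100 units ÷ 65 mL = 1.538462 units/mL
Rate = 11.2 units/hr ÷ 1.538462 units/mL = 7.28 mL/hr
Volume infused = 7.28 mL/hr × 7.4 hr = 53.872 mL
Volume remaining = 65 − 53.872 = 11.128 mL
Drug remaining = 11.128 mL × 1.538462 units/mL = 17.12 units

17.1 units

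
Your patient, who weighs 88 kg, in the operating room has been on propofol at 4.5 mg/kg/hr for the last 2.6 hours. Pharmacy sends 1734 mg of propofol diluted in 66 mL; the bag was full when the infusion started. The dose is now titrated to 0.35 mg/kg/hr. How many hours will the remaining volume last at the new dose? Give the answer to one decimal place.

22.9 hours

Initial rate:
Dose = 4.5 mg/kg/hr × 88 kg = 396 mg/hr
Concentration = 1734 mg ÷ 66 mL = 26.27273 mg/mL
Rate = 396 mg/hr ÷ 26.27273 mg/mL = 15.07266 mL/hr
Volume infused so far = 15.07266 mL/hr × 2.6 hr = 39.18893 mL
Volume remaining = 66 − 39.18893 = 26.81107 mL
New rate:
Dose = 0.35 mg/kg/hr × 88 kg = 30.8 mg/hr
Rate = 30.8 mg/hr ÷ 26.27273 mg/mL = 1.172318 mL/hr
Time remaining = 26.81107 mL ÷ 1.172318 mL/hr = 22.87013 hr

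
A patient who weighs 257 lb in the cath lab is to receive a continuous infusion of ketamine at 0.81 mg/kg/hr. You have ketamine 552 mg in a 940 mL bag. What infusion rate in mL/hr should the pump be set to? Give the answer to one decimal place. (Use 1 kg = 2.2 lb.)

Weight = 257 lb ÷ 2.2 lb/kg = 116.8182 kg
Dose = 0.81 mg/kg/hr × 116.8182 kg = 94.62273 mg/hr
Concentration = 552 mg ÷ 940 mL = 0.587234 mg/mL
Rate = 94.62273 mg/hr ÷ 0.587234 mg/mL = 161.1329 mL/hr

161.1 mL/hr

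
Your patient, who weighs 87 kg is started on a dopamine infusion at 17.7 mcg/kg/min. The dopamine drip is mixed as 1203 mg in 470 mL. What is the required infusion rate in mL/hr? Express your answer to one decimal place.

Dose = 17.7 mcg/kg/min × 87 kg = 1539.9 mcg/min
1539.9 mcg/min × 60 min/hr = 92394 mcg/hr
Concentration = 1203 mg ÷ 470 mL = 2.559574 mg/mL = 2559.574 mcg/mL
Rate = 92394 mcg/hr ÷ 2559.574 mcg/mL = 36.09741 mL/hr

36.1 mL/hr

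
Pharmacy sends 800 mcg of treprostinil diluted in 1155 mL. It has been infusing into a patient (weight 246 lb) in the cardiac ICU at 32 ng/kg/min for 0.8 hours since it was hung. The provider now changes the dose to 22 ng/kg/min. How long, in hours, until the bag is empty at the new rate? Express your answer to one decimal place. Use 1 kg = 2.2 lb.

Initial rate:
Weight = 246 lb ÷ 2.2 lb/kg = 111.8182 kg
Dose = 32 ng/kg/min × 111.8182 kg = 3578.182 ng/min
3578.182 ng/min × 60 min/hr = 214690.9 ng/hr
Concentration = 800 mcg ÷ 1155 mL = 0.6926407 mcg/mL = 692.6407 ng/mL
Rate = 214690.9 ng/hr ÷ 692.6407 ng/mL = 309.96 mL/hr
Volume infused so far = 309.96 mL/hr × 0.8 hr = 247.968 mL
Volume remaining = 1155 − 247.968 = 907.032 mL
New rate:
Dose = 22 ng/kg/min × 111.8182 kg = 2460 ng/min
2460 ng/min × 60 min/hr = 147600 ng/hr
Rate = 147600 ng/hr ÷ 692.6407 ng/mL = 213.0975 mL/hr
Time remaining = 907.032 mL ÷ 213.0975 mL/hr = 4.256418 hr

4.3 hours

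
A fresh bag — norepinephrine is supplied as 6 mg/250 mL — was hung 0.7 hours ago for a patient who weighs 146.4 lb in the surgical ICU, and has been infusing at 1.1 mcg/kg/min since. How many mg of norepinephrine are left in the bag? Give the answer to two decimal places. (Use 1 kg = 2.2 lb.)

2.93 mg

Weight = 146.4 lb ÷ 2.2 lb/kg = 66.54545 kg
Dose = 1.1 mcg/kg/min × 66.54545 kg = 73.2 mcg/min
73.2 mcg/min × 60 min/hr = 4392 mcg/hr
Concentration = 6 mg ÷ 250 mL = 0.024 mg/mL = 24 mcg/mL
Rate = 4392 mcg/hr ÷ 24 mcg/mL = 183 mL/hr
Volume infused = 183 mL/hr × 0.7 hr = 128.1 mL
Volume remaining = 250 − 128.1 = 121.9 mL
Drug remaining = 121.9 mL × 24 mcg/mL = 2925.6 mcg = 2.9256 mg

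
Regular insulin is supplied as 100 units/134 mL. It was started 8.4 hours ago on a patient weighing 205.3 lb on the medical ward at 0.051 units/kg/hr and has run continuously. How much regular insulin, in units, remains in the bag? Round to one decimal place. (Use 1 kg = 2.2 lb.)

Weight = 205.3 lb ÷ 2.2 lb/kg = 93.31818 kg
Dose = 0.051 units/kg/hr × 93.31818 kg = 4.759227 units/hr
Concentration = 100 units ÷ 134 mL = 0.7462687 units/mL
Rate = 4.759227 units/hr ÷ 0.7462687 units/mL = 6.377365 mL/hr
Volume infused = 6.377365 mL/hr × 8.4 hr = 53.56986 mL
Volume remaining = 134 − 53.56986 = 80.43014 mL
Drug remaining = 80.43014 mL × 0.7462687 units/mL = 60.02249 units

60.0 units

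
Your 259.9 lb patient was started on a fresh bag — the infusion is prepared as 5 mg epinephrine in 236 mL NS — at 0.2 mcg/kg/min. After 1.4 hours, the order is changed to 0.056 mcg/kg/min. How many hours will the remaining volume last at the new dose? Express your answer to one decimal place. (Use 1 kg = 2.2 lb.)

Initial rate:
Weight = 259.9 lb ÷ 2.2 lb/kg = 118.1364 kg
Dose = 0.2 mcg/kg/min × 118.1364 kg = 23.62727 mcg/min
23.62727 mcg/min × 60 min/hr = 1417.636 mcg/hr
Concentration = 5 mg ÷ 236 mL = 0.02118644 mg/mL = 21.18644 mcg/mL
Rate = 1417.636 mcg/hr ÷ 21.18644 mcg/mL = 66.91244 mL/hr
Volume infused so far = 66.91244 mL/hr × 1.4 hr = 93.67741 mL
Volume remaining = 236 − 93.67741 = 142.3226 mL
New rate:
Dose = 0.056 mcg/kg/min × 118.1364 kg = 6.615636 mcg/min
6.615636 mcg/min × 60 min/hr = 396.9382 mcg/hr
Rate = 396.9382 mcg/hr ÷ 21.18644 mcg/mL = 18.73548 mL/hr
Time remaining = 142.3226 mL ÷ 18.73548 mL/hr = 7.59642 hr

7.6 hours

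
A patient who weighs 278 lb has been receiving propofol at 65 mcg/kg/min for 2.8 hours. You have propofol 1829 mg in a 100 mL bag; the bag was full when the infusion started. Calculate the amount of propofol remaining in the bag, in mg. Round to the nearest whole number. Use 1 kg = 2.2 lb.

Weight = 278 lb ÷ 2.2 lb/kg = 126.3636 kg
Dose = 65 mcg/kg/min × 126.3636 kg = 8213.636 mcg/min
8213.636 mcg/min × 60 min/hr = 492818.2 mcg/hr
Concentration = 1829 mg ÷ 100 mL = 18.29 mg/mL = 18290 mcg/mL
Rate = 492818.2 mcg/hr ÷ 18290 mcg/mL = 26.94468 mL/hr
Volume infused = 26.94468 mL/hr × 2.8 hr = 75.4451 mL
Volume remaining = 100 − 75.4451 = 24.5549 mL
Drug remaining = 24.5549 mL × 18290 mcg/mL = 449109.1 mcg = 449.1091 mg

449 mg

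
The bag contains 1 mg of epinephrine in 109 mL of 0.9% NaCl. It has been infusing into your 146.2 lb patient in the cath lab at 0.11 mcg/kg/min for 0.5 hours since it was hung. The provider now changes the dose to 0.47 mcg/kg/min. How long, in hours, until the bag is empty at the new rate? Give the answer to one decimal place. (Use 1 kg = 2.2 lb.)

0.4 hours

Initial rate:
Weight = 146.2 lb ÷ 2.2 lb/kg = 66.45455 kg
Dose = 0.11 mcg/kg/min × 66.45455 kg = 7.31 mcg/min
7.31 mcg/min × 60 min/hr = 438.6 mcg/hr
Concentration = 1 mg ÷ 109 mL = 0.009174312 mg/mL = 9.174312 mcg/mL
Rate = 438.6 mcg/hr ÷ 9.174312 mcg/mL = 47.8074 mL/hr
Volume infused so far = 47.8074 mL/hr × 0.5 hr = 23.9037 mL
Volume remaining = 109 − 23.9037 = 85.0963 mL
New rate:
Dose = 0.47 mcg/kg/min × 66.45455 kg = 31.23364 mcg/min
31.23364 mcg/min × 60 min/hr = 1874.018 mcg/hr
Rate = 1874.018 mcg/hr ÷ 9.174312 mcg/mL = 204.268 mL/hr
Time remaining = 85.0963 mL ÷ 204.268 mL/hr = 0.4165915 hr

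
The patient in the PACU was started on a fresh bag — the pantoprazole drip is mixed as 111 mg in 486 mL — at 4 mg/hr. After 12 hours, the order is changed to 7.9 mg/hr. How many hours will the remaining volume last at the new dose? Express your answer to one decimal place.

8.0 hours

Initial rate:
Concentration = 111 mg ÷ 486 mL = 0.2283951 mg/mL
Rate = 4 mg/hr ÷ 0.2283951 mg/mL = 17.51351 mL/hr
Volume infused so far = 17.51351 mL/hr × 12 hr = 210.1622 mL
Volume remaining = 486 − 210.1622 = 275.8378 mL
New rate:
Rate = 7.9 mg/hr ÷ 0.2283951 mg/mL = 34.58919 mL/hr
Time remaining = 275.8378 mL ÷ 34.58919 mL/hr = 7.974684 hr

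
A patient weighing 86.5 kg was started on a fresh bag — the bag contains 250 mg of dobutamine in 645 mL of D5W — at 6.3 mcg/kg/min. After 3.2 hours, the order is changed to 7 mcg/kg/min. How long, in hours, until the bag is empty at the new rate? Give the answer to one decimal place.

4.0 hours

Initial rate:
Dose = 6.3 mcg/kg/min × 86.5 kg = 544.95 mcg/min
544.95 mcg/min × 60 min/hr = 32697 mcg/hr
Concentration = 250 mg ÷ 645 mL = 0.3875969 mg/mL = 387.5969 mcg/mL
Rate = 32697 mcg/hr ÷ 387.5969 mcg/mL = 84.35826 mL/hr
Volume infused so far = 84.35826 mL/hr × 3.2 hr = 269.9464 mL
Volume remaining = 645 − 269.9464 = 375.0536 mL
New rate:
Dose = 7 mcg/kg/min × 86.5 kg = 605.5 mcg/min
605.5 mcg/min × 60 min/hr = 36330 mcg/hr
Rate = 36330 mcg/hr ÷ 387.5969 mcg/mL = 93.7314 mL/hr
Time remaining = 375.0536 mL ÷ 93.7314 mL/hr = 4.001365 hr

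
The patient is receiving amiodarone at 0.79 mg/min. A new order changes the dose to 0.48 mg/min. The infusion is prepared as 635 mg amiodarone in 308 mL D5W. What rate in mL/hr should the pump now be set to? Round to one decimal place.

14.0 mL/hr

0.48 mg/min × 60 min/hr = 28.8 mg/hr
Concentration = 635 mg ÷ 308 mL = 2.061688 mg/mL
Rate = 28.8 mg/hr ÷ 2.061688 mg/mL = 13.96913 mL/hr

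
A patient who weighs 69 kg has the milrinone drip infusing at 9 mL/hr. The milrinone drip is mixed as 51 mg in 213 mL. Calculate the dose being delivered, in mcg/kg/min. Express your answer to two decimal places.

Concentration = 51 mg ÷ 213 mL = 0.2394366 mg/mL = 239.4366 mcg/mL
Drug rate = 9 mL/hr × 239.4366 mcg/mL = 2154.93 mcg/hr
2154.93 mcg/hr ÷ 60 min/hr = 35.91549 mcg/min
35.91549 mcg/min ÷ 69 kg = 0.5205144 mcg/kg/min

0.52 mcg/kg/min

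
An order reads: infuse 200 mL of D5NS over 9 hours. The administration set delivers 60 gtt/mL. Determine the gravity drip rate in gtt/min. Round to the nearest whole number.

200 mL ÷ (9 hr × 60 = 540 min) = 0.3703704 mL/min
0.3703704 mL/min × 60 gtt/mL = 22.22222 gtt/min

22 gtt/min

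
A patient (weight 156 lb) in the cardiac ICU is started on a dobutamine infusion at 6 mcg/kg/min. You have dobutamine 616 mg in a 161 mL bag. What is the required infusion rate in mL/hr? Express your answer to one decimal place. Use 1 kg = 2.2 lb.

6.7 mL/hr

Weight = 156 lb ÷ 2.2 lb/kg = 70.90909 kg
Dose = 6 mcg/kg/min × 70.90909 kg = 425.4545 mcg/min
425.4545 mcg/min × 60 min/hr = 25527.27 mcg/hr
Concentration = 616 mg ÷ 161 mL = 3.826087 mg/mL = 3826.087 mcg/mL
Rate = 25527.27 mcg/hr ÷ 3826.087 mcg/mL = 6.671901 mL/hr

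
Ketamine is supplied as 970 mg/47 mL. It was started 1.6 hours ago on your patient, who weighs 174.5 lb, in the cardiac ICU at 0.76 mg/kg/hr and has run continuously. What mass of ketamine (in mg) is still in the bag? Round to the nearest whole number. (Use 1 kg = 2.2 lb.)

Weight = 174.5 lb ÷ 2.2 lb/kg = 79.31818 kg
Dose = 0.76 mg/kg/hr × 79.31818 kg = 60.28182 mg/hr
Concentration = 970 mg ÷ 47 mL = 20.6383 mg/mL
Rate = 60.28182 mg/hr ÷ 20.6383 mg/mL = 2.920872 mL/hr
Volume infused = 2.920872 mL/hr × 1.6 hr = 4.673395 mL
Volume remaining = 47 − 4.673395 = 42.32661 mL
Drug remaining = 42.32661 mL × 20.6383 mg/mL = 873.5491 mg

874 mg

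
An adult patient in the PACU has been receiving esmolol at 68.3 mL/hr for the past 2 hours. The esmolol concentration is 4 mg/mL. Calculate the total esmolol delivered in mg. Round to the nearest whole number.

546 mg

Concentration = 4 mg/mL = 4000 mcg/mL
Drug rate = 68.3 mL/hr × 4000 mcg/mL = 273200 mcg/hr
Total = 273200 mcg/hr × 2 hr = 546400 mcg = 546.4 mg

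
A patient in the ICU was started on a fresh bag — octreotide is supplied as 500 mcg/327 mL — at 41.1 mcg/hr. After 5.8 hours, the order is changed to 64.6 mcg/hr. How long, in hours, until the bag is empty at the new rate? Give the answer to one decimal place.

4.0 hours

Initial rate:
Concentration = 500 mcg ÷ 327 mL = 1.529052 mcg/mL
Rate = 41.1 mcg/hr ÷ 1.529052 mcg/mL = 26.8794 mL/hr
Volume infused so far = 26.8794 mL/hr × 5.8 hr = 155.9005 mL
Volume remaining = 327 − 155.9005 = 171.0995 mL
New rate:
Rate = 64.6 mcg/hr ÷ 1.529052 mcg/mL = 42.2484 mL/hr
Time remaining = 171.0995 mL ÷ 42.2484 mL/hr = 4.049845 hr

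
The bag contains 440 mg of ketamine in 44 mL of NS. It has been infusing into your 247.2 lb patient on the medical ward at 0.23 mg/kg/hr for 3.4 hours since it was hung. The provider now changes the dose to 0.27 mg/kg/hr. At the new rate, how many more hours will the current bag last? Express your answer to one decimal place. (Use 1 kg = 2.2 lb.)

Initial rate:
Weight = 247.2 lb ÷ 2.2 lb/kg = 112.3636 kg
Dose = 0.23 mg/kg/hr × 112.3636 kg = 25.84364 mg/hr
Concentration = 440 mg ÷ 44 mL = 10 mg/mL
Rate = 25.84364 mg/hr ÷ 10 mg/mL = 2.584364 mL/hr
Volume infused so far = 2.584364 mL/hr × 3.4 hr = 8.786836 mL
Volume remaining = 44 − 8.786836 = 35.21316 mL
New rate:
Dose = 0.27 mg/kg/hr × 112.3636 kg = 30.33818 mg/hr
Rate = 30.33818 mg/hr ÷ 10 mg/mL = 3.033818 mL/hr
Time remaining = 35.21316 mL ÷ 3.033818 mL/hr = 11.60688 hr

11.6 hours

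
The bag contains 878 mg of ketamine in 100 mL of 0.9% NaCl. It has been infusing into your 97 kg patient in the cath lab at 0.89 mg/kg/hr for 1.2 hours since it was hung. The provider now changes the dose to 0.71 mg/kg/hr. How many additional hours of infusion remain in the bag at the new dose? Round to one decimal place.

Initial rate:
Dose = 0.89 mg/kg/hr × 97 kg = 86.33 mg/hr
Concentration = 878 mg ÷ 100 mL = 8.78 mg/mL
Rate = 86.33 mg/hr ÷ 8.78 mg/mL = 9.832574 mL/hr
Volume infused so far = 9.832574 mL/hr × 1.2 hr = 11.79909 mL
Volume remaining = 100 − 11.79909 = 88.20091 mL
New rate:
Dose = 0.71 mg/kg/hr × 97 kg = 68.87 mg/hr
Rate = 68.87 mg/hr ÷ 8.78 mg/mL = 7.843964 mL/hr
Time remaining = 88.20091 mL ÷ 7.843964 mL/hr = 11.24443 hr

11.2 hours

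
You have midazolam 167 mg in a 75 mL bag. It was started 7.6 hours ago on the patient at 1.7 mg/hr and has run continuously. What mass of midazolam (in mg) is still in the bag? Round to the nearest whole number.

154 mg

Concentration = 167 mg ÷ 75 mL = 2.226667 mg/mL
Rate = 1.7 mg/hr ÷ 2.226667 mg/mL = 0.7634731 mL/hr
Volume infused = 0.7634731 mL/hr × 7.6 hr = 5.802395 mL
Volume remaining = 75 − 5.802395 = 69.1976 mL
Drug remaining = 69.1976 mL × 2.226667 mg/mL = 154.08 mg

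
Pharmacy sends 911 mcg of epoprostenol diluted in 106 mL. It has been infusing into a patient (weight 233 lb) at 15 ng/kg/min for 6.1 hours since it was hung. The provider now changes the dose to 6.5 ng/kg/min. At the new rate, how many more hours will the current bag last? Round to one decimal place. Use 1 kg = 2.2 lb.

8.0 hours

Initial rate:
Weight = 233 lb ÷ 2.2 lb/kg = 105.9091 kg
Dose = 15 ng/kg/min × 105.9091 kg = 1588.636 ng/min
1588.636 ng/min × 60 min/hr = 95318.18 ng/hr
Concentration = 911 mcg ÷ 106 mL = 8.59434 mcg/mL = 8594.34 ng/mL
Rate = 95318.18 ng/hr ÷ 8594.34 ng/mL = 11.09081 mL/hr
Volume infused so far = 11.09081 mL/hr × 6.1 hr = 67.65394 mL
Volume remaining = 106 − 67.65394 = 38.34606 mL
New rate:
Dose = 6.5 ng/kg/min × 105.9091 kg = 688.4091 ng/min
688.4091 ng/min × 60 min/hr = 41304.55 ng/hr
Rate = 41304.55 ng/hr ÷ 8594.34 ng/mL = 4.806017 mL/hr
Time remaining = 38.34606 mL ÷ 4.806017 mL/hr = 7.978761 hr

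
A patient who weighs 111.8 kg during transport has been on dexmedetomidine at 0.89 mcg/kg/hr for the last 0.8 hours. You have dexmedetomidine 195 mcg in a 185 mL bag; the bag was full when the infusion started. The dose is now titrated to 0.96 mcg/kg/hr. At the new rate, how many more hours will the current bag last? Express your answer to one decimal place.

1.1 hours

Initial rate:
Dose = 0.89 mcg/kg/hr × 111.8 kg = 99.502 mcg/hr
Concentration = 195 mcg ÷ 185 mL = 1.054054 mcg/mL
Rate = 99.502 mcg/hr ÷ 1.054054 mcg/mL = 94.39933 mL/hr
Volume infused so far = 94.39933 mL/hr × 0.8 hr = 75.51947 mL
Volume remaining = 185 − 75.51947 = 109.4805 mL
New rate:
Dose = 0.96 mcg/kg/hr × 111.8 kg = 107.328 mcg/hr
Rate = 107.328 mcg/hr ÷ 1.054054 mcg/mL = 101.824 mL/hr
Time remaining = 109.4805 mL ÷ 101.824 mL/hr = 1.075194 hr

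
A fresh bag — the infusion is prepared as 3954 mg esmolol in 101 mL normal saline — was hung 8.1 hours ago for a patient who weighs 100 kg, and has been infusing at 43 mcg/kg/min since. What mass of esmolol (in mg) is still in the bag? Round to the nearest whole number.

Dose = 43 mcg/kg/min × 100 kg = 4300 mcg/min
4300 mcg/min × 60 min/hr = 258000 mcg/hr
Concentration = 3954 mg ÷ 101 mL = 39.14851 mg/mL = 39148.51 mcg/mL
Rate = 258000 mcg/hr ÷ 39148.51 mcg/mL = 6.590288 mL/hr
Volume infused = 6.590288 mL/hr × 8.1 hr = 53.38134 mL
Volume remaining = 101 − 53.38134 = 47.61866 mL
Drug remaining = 47.61866 mL × 39148.51 mcg/mL = 1864200 mcg = 1864.2 mg

1864 mg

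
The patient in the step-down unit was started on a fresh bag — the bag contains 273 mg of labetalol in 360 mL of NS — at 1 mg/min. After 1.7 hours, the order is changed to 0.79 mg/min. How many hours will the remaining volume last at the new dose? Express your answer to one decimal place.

3.6 hours

Initial rate:
1 mg/min × 60 min/hr = 60 mg/hr
Concentration = 273 mg ÷ 360 mL = 0.7583333 mg/mL
Rate = 60 mg/hr ÷ 0.7583333 mg/mL = 79.12088 mL/hr
Volume infused so far = 79.12088 mL/hr × 1.7 hr = 134.5055 mL
Volume remaining = 360 − 134.5055 = 225.4945 mL
New rate:
0.79 mg/min × 60 min/hr = 47.4 mg/hr
Rate = 47.4 mg/hr ÷ 0.7583333 mg/mL = 62.50549 mL/hr
Time remaining = 225.4945 mL ÷ 62.50549 mL/hr = 3.607595 hr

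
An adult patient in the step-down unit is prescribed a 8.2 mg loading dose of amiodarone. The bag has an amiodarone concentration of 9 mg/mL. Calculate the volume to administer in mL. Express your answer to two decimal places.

0.91 mL

Volume = 8.2 mg ÷ 9 mg/mL = 0.9111111 mL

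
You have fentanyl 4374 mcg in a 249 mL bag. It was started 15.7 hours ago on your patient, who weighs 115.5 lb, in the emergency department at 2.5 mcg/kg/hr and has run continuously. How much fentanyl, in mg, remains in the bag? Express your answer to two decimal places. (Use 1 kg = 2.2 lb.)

Weight = 115.5 lb ÷ 2.2 lb/kg = 52.5 kg
Dose = 2.5 mcg/kg/hr × 52.5 kg = 131.25 mcg/hr
Concentration = 4374 mcg ÷ 249 mL = 17.56627 mcg/mL
Rate = 131.25 mcg/hr ÷ 17.56627 mcg/mL = 7.471708 mL/hr
Volume infused = 7.471708 mL/hr × 15.7 hr = 117.3058 mL
Volume remaining = 249 − 117.3058 = 131.6942 mL
Drug remaining = 131.6942 mL × 17.56627 mcg/mL = 2313.375 mcg = 2.313375 mg

2.31 mg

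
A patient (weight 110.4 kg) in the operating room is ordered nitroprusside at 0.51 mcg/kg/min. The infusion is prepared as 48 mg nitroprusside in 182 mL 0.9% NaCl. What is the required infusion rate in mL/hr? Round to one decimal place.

Dose = 0.51 mcg/kg/min × 110.4 kg = 56.304 mcg/min
56.304 mcg/min × 60 min/hr = 3378.24 mcg/hr
Concentration = 48 mg ÷ 182 mL = 0.2637363 mg/mL = 263.7363 mcg/mL
Rate = 3378.24 mcg/hr ÷ 263.7363 mcg/mL = 12.80916 mL/hr

12.8 mL/hr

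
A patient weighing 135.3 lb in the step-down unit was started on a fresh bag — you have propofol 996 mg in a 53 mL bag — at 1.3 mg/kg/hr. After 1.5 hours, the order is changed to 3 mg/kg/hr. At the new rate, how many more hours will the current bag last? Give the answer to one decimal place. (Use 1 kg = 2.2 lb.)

4.7 hours

Initial rate:
Weight = 135.3 lb ÷ 2.2 lb/kg = 61.5 kg
Dose = 1.3 mg/kg/hr × 61.5 kg = 79.95 mg/hr
Concentration = 996 mg ÷ 53 mL = 18.79245 mg/mL
Rate = 79.95 mg/hr ÷ 18.79245 mg/mL = 4.254367 mL/hr
Volume infused so far = 4.254367 mL/hr × 1.5 hr = 6.381551 mL
Volume remaining = 53 − 6.381551 = 46.61845 mL
New rate:
Dose = 3 mg/kg/hr × 61.5 kg = 184.5 mg/hr
Rate = 184.5 mg/hr ÷ 18.79245 mg/mL = 9.817771 mL/hr
Time remaining = 46.61845 mL ÷ 9.817771 mL/hr = 4.748374 hr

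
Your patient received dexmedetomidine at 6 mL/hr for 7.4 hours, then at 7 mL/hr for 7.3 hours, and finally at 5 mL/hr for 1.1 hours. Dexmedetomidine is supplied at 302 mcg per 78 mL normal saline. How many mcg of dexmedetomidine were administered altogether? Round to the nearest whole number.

Concentration = 302 mcg ÷ 78 mL = 3.871795 mcg/mL
Stage 1: 6 mL/hr × 7.4 hr = 44.4 mL → 44.4 mL × 3.871795 mcg/mL = 171.9077 mcg
Stage 2: 7 mL/hr × 7.3 hr = 51.1 mL → 51.1 mL × 3.871795 mcg/mL = 197.8487 mcg
Stage 3: 5 mL/hr × 1.1 hr = 5.5 mL → 5.5 mL × 3.871795 mcg/mL = 21.29487 mcg
Total = 171.9077 + 197.8487 + 21.29487 = 391.0513 mcg

391 mcg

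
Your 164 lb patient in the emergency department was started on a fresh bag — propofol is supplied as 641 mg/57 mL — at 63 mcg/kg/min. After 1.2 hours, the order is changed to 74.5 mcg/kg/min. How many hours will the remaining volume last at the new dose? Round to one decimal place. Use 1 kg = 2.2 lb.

Initial rate:
Weight = 164 lb ÷ 2.2 lb/kg = 74.54545 kg
Dose = 63 mcg/kg/min × 74.54545 kg = 4696.364 mcg/min
4696.364 mcg/min × 60 min/hr = 281781.8 mcg/hr
Concentration = 641 mg ÷ 57 mL = 11.24561 mg/mL = 11245.61 mcg/mL
Rate = 281781.8 mcg/hr ÷ 11245.61 mcg/mL = 25.05704 mL/hr
Volume infused so far = 25.05704 mL/hr × 1.2 hr = 30.06845 mL
Volume remaining = 57 − 30.06845 = 26.93155 mL
New rate:
Dose = 74.5 mcg/kg/min × 74.54545 kg = 5553.636 mcg/min
5553.636 mcg/min × 60 min/hr = 333218.2 mcg/hr
Rate = 333218.2 mcg/hr ÷ 11245.61 mcg/mL = 29.63095 mL/hr
Time remaining = 26.93155 mL ÷ 29.63095 mL/hr = 0.9088994 hr

0.9 hours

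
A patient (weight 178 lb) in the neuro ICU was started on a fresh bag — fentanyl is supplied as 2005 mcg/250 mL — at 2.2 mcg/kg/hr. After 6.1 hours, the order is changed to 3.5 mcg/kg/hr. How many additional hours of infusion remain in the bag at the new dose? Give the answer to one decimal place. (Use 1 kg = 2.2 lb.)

3.2 hours

Initial rate:
Weight = 178 lb ÷ 2.2 lb/kg = 80.90909 kg
Dose = 2.2 mcg/kg/hr × 80.90909 kg = 178 mcg/hr
Concentration = 2005 mcg ÷ 250 mL = 8.02 mcg/mL
Rate = 178 mcg/hr ÷ 8.02 mcg/mL = 22.19451 mL/hr
Volume infused so far = 22.19451 mL/hr × 6.1 hr = 135.3865 mL
Volume remaining = 250 − 135.3865 = 114.6135 mL
New rate:
Dose = 3.5 mcg/kg/hr × 80.90909 kg = 283.1818 mcg/hr
Rate = 283.1818 mcg/hr ÷ 8.02 mcg/mL = 35.30945 mL/hr
Time remaining = 114.6135 mL ÷ 35.30945 mL/hr = 3.245971 hr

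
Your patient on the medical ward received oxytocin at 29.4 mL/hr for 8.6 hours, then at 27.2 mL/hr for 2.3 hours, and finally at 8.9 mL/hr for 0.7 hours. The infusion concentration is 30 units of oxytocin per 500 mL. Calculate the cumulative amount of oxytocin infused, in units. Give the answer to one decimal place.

19.3 units

Concentration = 30 units ÷ 500 mL = 0.06 units/mL
Stage 1: 29.4 mL/hr × 8.6 hr = 252.84 mL → 252.84 mL × 0.06 units/mL = 15.1704 units
Stage 2: 27.2 mL/hr × 2.3 hr = 62.56 mL → 62.56 mL × 0.06 units/mL = 3.7536 units
Stage 3: 8.9 mL/hr × 0.7 hr = 6.23 mL → 6.23 mL × 0.06 units/mL = 0.3738 units
Total = 15.1704 + 3.7536 + 0.3738 = 19.2978 units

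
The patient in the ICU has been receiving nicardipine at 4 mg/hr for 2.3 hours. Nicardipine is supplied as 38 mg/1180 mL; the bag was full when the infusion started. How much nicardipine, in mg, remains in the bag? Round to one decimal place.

Concentration = 38 mg ÷ 1180 mL = 0.03220339 mg/mL
Rate = 4 mg/hr ÷ 0.03220339 mg/mL = 124.2105 mL/hr
Volume infused = 124.2105 mL/hr × 2.3 hr = 285.6842 mL
Volume remaining = 1180 − 285.6842 = 894.3158 mL
Drug remaining = 894.3158 mL × 0.03220339 mg/mL = 28.8 mg

28.8 mg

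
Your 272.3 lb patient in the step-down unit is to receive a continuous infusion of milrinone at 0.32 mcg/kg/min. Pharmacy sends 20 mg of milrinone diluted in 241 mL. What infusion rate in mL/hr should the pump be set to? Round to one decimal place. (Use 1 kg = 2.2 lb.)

Weight = 272.3 lb ÷ 2.2 lb/kg = 123.7727 kg
Dose = 0.32 mcg/kg/min × 123.7727 kg = 39.60727 mcg/min
39.60727 mcg/min × 60 min/hr = 2376.436 mcg/hr
Concentration = 20 mg ÷ 241 mL = 0.08298755 mg/mL = 82.98755 mcg/mL
Rate = 2376.436 mcg/hr ÷ 82.98755 mcg/mL = 28.63606 mL/hr

28.6 mL/hr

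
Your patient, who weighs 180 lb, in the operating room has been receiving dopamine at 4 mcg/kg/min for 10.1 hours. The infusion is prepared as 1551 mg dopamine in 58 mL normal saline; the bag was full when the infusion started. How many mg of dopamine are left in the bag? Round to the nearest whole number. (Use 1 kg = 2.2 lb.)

Weight = 180 lb ÷ 2.2 lb/kg = 81.81818 kg
Dose = 4 mcg/kg/min × 81.81818 kg = 327.2727 mcg/min
327.2727 mcg/min × 60 min/hr = 19636.36 mcg/hr
Concentration = 1551 mg ÷ 58 mL = 26.74138 mg/mL = 26741.38 mcg/mL
Rate = 19636.36 mcg/hr ÷ 26741.38 mcg/mL = 0.7343063 mL/hr
Volume infused = 0.7343063 mL/hr × 10.1 hr = 7.416494 mL
Volume remaining = 58 − 7.416494 = 50.58351 mL
Drug remaining = 50.58351 mL × 26741.38 mcg/mL = 1352673 mcg = 1352.673 mg

1353 mg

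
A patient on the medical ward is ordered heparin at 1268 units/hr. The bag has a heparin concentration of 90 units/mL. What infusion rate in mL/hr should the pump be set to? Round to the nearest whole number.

14 mL/hr

Rate = 1268 units/hr ÷ 90 units/mL = 14.08889 mL/hr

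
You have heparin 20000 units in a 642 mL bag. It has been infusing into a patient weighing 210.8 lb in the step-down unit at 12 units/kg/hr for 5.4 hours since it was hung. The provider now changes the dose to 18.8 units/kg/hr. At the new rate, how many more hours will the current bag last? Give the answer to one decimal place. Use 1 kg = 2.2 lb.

7.7 hours

Initial rate:
Weight = 210.8 lb ÷ 2.2 lb/kg = 95.81818 kg
Dose = 12 units/kg/hr × 95.81818 kg = 1149.818 units/hr
Concentration = 20000 units ÷ 642 mL = 31.15265 units/mL
Rate = 1149.818 units/hr ÷ 31.15265 units/mL = 36.90916 mL/hr
Volume infused so far = 36.90916 mL/hr × 5.4 hr = 199.3095 mL
Volume remaining = 642 − 199.3095 = 442.6905 mL
New rate:
Dose = 18.8 units/kg/hr × 95.81818 kg = 1801.382 units/hr
Rate = 1801.382 units/hr ÷ 31.15265 units/mL = 57.82436 mL/hr
Time remaining = 442.6905 mL ÷ 57.82436 mL/hr = 7.655779 hr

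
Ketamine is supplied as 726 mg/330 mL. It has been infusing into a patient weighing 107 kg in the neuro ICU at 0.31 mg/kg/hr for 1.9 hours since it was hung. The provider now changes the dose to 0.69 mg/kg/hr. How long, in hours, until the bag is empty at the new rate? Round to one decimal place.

9.0 hours

Initial rate:
Dose = 0.31 mg/kg/hr × 107 kg = 33.17 mg/hr
Concentration = 726 mg ÷ 330 mL = 2.2 mg/mL
Rate = 33.17 mg/hr ÷ 2.2 mg/mL = 15.07727 mL/hr
Volume infused so far = 15.07727 mL/hr × 1.9 hr = 28.64682 mL
Volume remaining = 330 − 28.64682 = 301.3532 mL
New rate:
Dose = 0.69 mg/kg/hr × 107 kg = 73.83 mg/hr
Rate = 73.83 mg/hr ÷ 2.2 mg/mL = 33.55909 mL/hr
Time remaining = 301.3532 mL ÷ 33.55909 mL/hr = 8.979778 hr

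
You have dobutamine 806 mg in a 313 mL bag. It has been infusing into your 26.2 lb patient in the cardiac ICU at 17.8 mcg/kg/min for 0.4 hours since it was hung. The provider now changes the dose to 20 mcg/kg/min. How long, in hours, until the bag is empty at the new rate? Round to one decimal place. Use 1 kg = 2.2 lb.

Initial rate:
Weight = 26.2 lb ÷ 2.2 lb/kg = 11.90909 kg
Dose = 17.8 mcg/kg/min × 11.90909 kg = 211.9818 mcg/min
211.9818 mcg/min × 60 min/hr = 12718.91 mcg/hr
Concentration = 806 mg ÷ 313 mL = 2.57508 mg/mL = 2575.08 mcg/mL
Rate = 12718.91 mcg/hr ÷ 2575.08 mcg/mL = 4.939229 mL/hr
Volume infused so far = 4.939229 mL/hr × 0.4 hr = 1.975692 mL
Volume remaining = 313 − 1.975692 = 311.0243 mL
New rate:
Dose = 20 mcg/kg/min × 11.90909 kg = 238.1818 mcg/min
238.1818 mcg/min × 60 min/hr = 14290.91 mcg/hr
Rate = 14290.91 mcg/hr ÷ 2575.08 mcg/mL = 5.549695 mL/hr
Time remaining = 311.0243 mL ÷ 5.549695 mL/hr = 56.04349 hr

56.0 hours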